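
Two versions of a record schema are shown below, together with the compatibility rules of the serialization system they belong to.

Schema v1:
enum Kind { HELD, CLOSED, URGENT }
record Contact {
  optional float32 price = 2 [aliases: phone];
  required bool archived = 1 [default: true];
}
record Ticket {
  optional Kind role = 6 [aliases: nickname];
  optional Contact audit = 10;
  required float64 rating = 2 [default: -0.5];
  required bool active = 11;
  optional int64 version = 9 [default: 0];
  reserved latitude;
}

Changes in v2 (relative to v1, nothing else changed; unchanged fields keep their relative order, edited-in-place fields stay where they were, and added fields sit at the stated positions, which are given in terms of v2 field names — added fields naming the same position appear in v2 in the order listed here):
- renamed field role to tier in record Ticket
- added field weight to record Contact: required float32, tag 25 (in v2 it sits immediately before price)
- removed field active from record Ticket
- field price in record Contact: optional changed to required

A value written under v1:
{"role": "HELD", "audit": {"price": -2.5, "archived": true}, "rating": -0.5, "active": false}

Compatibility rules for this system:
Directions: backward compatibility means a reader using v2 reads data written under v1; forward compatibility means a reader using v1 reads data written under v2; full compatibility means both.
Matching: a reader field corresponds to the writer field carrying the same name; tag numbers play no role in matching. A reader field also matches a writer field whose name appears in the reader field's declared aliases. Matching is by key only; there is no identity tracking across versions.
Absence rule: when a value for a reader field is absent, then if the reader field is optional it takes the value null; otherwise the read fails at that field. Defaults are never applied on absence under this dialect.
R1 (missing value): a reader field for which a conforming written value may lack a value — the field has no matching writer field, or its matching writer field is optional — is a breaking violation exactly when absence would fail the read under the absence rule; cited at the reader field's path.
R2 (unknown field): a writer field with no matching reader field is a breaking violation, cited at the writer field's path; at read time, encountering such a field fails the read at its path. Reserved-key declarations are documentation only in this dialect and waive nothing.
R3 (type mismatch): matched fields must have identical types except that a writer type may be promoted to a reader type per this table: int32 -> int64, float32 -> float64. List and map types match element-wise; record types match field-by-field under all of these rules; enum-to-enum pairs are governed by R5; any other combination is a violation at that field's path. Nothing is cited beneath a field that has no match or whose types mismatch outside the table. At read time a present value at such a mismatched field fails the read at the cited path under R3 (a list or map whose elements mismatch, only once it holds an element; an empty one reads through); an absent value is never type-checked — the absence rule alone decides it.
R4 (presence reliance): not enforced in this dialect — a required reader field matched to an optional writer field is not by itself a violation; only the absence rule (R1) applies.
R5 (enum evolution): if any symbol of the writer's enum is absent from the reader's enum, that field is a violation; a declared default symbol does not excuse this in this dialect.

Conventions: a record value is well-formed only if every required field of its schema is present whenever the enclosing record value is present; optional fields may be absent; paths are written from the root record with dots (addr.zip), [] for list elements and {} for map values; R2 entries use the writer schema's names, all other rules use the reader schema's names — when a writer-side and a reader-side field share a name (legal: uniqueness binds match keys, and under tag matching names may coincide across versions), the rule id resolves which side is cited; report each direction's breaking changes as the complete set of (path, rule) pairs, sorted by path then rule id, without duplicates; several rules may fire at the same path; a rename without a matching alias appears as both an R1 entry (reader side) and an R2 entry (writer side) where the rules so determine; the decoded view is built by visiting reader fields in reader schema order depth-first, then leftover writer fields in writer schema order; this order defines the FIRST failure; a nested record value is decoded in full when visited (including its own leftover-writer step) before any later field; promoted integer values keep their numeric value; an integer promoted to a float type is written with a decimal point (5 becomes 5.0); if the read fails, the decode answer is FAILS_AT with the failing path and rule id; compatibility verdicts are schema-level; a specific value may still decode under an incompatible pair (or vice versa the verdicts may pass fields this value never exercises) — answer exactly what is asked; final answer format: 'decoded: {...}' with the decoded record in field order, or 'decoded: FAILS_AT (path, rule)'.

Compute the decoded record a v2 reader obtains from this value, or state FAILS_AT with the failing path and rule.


each type pair in Ticket: writer, then reader
decode (reader v2):
  tier := null (not supplied -> null)
  read fails at audit.weight under R1 (no fill)
  => FAILS_AT (audit.weight, R1)
remaining Ticket differences; none change what is asked:
  renamed field role to tier in record Ticket -> a verdict-level change on Ticket — the shown value reads the same
  removed field active from record Ticket -> a verdict-level change on Ticket — the shown value reads the same
  field price in record Contact: optional changed to required -> a verdict-level change on Ticket — the shown value reads the same

decoded: FAILS_AT (audit.weight, R1)


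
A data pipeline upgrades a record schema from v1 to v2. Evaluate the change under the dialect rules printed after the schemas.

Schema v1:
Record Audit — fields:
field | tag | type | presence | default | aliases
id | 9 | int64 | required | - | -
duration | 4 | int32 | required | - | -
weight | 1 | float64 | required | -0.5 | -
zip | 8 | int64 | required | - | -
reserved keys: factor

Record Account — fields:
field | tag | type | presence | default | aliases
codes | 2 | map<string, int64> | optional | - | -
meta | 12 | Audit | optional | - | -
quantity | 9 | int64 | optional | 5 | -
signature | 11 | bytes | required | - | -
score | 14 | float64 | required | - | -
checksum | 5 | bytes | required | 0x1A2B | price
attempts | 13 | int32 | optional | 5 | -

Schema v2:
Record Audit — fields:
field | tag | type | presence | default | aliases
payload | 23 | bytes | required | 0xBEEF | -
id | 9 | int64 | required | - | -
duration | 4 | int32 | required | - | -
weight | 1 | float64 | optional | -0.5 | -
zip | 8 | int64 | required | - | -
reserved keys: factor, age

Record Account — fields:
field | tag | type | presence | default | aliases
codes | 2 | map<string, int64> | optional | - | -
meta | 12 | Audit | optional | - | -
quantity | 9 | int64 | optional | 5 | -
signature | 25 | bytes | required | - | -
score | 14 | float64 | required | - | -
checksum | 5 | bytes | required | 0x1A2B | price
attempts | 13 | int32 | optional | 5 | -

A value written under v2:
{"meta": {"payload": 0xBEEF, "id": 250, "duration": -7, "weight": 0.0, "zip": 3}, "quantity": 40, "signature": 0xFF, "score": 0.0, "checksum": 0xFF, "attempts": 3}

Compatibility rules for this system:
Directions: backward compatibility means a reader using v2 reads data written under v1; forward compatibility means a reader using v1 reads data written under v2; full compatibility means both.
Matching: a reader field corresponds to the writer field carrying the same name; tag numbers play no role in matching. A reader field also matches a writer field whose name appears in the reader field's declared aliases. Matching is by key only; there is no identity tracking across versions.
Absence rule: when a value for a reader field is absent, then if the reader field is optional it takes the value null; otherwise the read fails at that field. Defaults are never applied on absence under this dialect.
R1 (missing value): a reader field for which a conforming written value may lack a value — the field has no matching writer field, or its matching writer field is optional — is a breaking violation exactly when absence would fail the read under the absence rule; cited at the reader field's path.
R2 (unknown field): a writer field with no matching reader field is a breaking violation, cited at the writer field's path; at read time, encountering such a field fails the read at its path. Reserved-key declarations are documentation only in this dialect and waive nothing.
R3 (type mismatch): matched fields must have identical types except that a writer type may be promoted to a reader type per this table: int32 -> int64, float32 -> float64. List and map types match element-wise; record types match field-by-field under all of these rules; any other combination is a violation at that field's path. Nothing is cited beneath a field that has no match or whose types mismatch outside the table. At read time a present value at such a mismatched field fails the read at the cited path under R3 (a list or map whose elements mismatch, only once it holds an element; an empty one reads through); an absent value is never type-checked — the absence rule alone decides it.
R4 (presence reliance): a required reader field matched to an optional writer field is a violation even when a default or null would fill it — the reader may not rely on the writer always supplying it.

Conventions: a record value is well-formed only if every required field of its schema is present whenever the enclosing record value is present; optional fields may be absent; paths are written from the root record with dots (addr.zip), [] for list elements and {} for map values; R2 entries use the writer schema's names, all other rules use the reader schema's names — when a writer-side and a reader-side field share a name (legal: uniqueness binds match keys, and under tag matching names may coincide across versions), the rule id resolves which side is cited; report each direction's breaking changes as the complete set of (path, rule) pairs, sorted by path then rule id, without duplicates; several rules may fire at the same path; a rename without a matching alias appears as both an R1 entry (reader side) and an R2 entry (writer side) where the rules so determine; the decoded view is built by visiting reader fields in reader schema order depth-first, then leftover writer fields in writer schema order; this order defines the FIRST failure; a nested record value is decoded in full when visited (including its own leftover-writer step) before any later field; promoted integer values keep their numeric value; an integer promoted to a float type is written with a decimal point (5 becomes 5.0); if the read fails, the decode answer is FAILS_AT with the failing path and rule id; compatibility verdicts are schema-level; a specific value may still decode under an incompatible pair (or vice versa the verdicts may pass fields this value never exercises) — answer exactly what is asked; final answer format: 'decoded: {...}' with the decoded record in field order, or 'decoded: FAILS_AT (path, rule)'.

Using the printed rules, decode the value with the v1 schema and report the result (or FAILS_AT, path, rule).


in Account below, arrows point writer -> reader
decoding the Account value with the v1 reader:
  codes := null (absent, optional -> null)
  meta.id := 250
  meta.duration := -7
  meta.weight := 0.0
  meta.zip := 3
  read fails at meta.payload under R2 (unknown field)
  => FAILS_AT (meta.payload, R2)
the other Account changes do not affect what is asked:
  field weight in record Audit: required changed to optional -> schema-level compatibility only; this Account value's decode is unchanged
  field signature in record Account: tag 11 changed to 25 -> fires no rule on Account under this dialect and leaves the result unchanged

decoded: FAILS_AT (meta.payload, R2)


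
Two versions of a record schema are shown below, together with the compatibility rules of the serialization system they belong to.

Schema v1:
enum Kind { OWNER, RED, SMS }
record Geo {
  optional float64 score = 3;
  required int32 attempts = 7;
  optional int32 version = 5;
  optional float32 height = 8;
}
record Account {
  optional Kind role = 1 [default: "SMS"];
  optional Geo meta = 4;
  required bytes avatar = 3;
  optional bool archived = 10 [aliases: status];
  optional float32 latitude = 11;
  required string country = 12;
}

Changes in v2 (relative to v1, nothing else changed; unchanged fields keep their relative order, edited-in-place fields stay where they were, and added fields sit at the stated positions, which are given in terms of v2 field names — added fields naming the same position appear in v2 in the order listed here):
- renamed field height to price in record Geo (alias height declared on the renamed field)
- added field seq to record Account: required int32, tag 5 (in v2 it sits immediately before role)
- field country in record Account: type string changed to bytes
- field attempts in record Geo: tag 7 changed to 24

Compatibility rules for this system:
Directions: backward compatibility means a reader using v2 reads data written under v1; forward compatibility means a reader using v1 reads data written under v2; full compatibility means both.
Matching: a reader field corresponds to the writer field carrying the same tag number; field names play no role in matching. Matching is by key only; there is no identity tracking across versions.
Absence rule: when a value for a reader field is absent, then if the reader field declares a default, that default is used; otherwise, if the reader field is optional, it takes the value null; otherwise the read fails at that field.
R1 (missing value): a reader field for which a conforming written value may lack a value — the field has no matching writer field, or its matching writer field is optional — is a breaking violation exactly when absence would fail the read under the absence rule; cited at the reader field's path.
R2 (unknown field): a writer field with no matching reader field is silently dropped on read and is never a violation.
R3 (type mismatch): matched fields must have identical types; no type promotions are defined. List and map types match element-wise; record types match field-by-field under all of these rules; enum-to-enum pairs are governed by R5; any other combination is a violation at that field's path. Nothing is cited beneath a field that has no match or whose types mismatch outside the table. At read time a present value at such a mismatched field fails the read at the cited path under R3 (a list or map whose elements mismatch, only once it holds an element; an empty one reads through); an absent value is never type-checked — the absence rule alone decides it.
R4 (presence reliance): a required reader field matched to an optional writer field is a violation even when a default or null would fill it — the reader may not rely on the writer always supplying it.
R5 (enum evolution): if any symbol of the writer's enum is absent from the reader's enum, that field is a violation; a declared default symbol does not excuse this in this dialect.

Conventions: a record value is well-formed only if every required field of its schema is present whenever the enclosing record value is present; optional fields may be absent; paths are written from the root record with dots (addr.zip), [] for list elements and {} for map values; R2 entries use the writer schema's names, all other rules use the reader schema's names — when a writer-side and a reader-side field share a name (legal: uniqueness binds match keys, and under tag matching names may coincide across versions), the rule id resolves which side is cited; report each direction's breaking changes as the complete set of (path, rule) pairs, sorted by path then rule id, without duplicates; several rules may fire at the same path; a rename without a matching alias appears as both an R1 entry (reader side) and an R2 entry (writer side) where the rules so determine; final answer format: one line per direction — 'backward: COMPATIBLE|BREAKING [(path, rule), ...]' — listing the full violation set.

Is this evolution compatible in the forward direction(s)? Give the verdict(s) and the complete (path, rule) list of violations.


forward: BREAKING [(country, R3), (meta.attempts, R1)]

the writer's type comes first in each Account pair
checking forward for Account: reader v1 against writer v2:
  Kind -> Kind, writer optional: role aligns to role
  Geo -> Geo, writer optional: meta aligns to meta
  bytes -> bytes, writer required: avatar aligns to avatar
  bool -> bool, writer optional: archived aligns to archived
  float32 -> float32, writer optional: latitude aligns to latitude
  bytes -> string, writer required: country aligns to country
  writer field seq has no reader counterpart
  float64 -> float64, writer optional: meta.score aligns to meta.score
  meta.attempts: no writer match
  int32 -> int32, writer optional: meta.version aligns to meta.version
  float32 -> float32, writer optional: meta.height aligns to meta.price
  writer field meta.attempts has no reader counterpart
  rule R3 violated at country
  rule R1 violated at meta.attempts
  => forward verdict for Account: BREAKING, 2 violation(s)
checking off the Account differences that do not matter here:
  renamed field height to price in record Geo (alias height declared on the renamed field) -> inert for the asked Account verdict: nothing fires
  added field seq to record Account: required int32, tag 5 (in v2 it sits immediately before role) -> matters only for Account's backward compatibility — outside the asked direction


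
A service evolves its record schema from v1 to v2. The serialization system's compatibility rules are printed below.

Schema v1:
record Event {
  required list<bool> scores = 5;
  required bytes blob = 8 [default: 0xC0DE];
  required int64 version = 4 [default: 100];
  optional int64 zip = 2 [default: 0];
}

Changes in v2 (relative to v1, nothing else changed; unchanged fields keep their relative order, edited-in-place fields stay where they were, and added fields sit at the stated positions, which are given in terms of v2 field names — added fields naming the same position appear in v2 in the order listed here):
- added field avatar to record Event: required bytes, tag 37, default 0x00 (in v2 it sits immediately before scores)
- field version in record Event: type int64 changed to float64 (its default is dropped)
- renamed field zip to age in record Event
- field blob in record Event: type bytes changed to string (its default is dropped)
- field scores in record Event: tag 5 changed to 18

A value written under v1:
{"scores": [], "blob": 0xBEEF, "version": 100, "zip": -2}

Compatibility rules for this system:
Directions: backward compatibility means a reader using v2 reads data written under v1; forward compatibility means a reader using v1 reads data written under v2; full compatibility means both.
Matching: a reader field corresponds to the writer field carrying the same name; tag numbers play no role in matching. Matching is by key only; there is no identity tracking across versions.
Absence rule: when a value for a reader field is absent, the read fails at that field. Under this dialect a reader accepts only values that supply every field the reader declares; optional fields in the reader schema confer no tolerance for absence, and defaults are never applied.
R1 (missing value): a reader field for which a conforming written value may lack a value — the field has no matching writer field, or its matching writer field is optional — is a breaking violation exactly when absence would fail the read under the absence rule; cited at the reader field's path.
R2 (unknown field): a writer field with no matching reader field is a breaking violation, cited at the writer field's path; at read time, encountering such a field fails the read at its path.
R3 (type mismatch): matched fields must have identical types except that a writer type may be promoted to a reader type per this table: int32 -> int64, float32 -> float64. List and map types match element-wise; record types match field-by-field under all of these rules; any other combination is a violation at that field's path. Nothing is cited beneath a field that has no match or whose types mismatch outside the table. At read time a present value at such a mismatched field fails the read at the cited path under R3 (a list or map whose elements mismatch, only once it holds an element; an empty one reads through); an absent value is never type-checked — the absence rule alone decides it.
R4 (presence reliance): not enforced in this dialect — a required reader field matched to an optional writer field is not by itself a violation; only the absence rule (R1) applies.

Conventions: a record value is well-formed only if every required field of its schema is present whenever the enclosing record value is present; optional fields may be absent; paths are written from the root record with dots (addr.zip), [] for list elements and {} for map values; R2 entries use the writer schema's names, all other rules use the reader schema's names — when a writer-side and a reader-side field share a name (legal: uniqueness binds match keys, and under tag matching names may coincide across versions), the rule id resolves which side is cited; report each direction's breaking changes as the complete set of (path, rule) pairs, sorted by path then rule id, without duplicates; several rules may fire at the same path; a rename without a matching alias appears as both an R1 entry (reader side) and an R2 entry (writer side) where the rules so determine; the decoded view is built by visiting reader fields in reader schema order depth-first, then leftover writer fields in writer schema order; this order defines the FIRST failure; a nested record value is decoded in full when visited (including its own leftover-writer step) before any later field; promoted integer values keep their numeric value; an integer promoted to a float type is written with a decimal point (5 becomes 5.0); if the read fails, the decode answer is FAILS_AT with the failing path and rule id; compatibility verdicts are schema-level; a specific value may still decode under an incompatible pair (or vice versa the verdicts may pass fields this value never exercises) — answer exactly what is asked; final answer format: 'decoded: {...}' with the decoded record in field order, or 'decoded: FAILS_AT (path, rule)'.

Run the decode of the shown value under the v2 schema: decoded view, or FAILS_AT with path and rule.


decoded: FAILS_AT (avatar, R1)

the writer's type comes first in each Event pair
decode (reader v2):
  read fails at avatar under R1 (no fill)
  => FAILS_AT (avatar, R1)
checking off the Event differences that do not matter here:
  field version in record Event: type int64 changed to float64 (its default is dropped) -> schema-level compatibility only; this Event value's decode is unchanged
  renamed field zip to age in record Event -> schema-level compatibility only; this Event value's decode is unchanged
  field blob in record Event: type bytes changed to string (its default is dropped) -> schema-level compatibility only; this Event value's decode is unchanged
  field scores in record Event: tag 5 changed to 18 -> inert under this dialect — no rule fires on Event and the result does not move


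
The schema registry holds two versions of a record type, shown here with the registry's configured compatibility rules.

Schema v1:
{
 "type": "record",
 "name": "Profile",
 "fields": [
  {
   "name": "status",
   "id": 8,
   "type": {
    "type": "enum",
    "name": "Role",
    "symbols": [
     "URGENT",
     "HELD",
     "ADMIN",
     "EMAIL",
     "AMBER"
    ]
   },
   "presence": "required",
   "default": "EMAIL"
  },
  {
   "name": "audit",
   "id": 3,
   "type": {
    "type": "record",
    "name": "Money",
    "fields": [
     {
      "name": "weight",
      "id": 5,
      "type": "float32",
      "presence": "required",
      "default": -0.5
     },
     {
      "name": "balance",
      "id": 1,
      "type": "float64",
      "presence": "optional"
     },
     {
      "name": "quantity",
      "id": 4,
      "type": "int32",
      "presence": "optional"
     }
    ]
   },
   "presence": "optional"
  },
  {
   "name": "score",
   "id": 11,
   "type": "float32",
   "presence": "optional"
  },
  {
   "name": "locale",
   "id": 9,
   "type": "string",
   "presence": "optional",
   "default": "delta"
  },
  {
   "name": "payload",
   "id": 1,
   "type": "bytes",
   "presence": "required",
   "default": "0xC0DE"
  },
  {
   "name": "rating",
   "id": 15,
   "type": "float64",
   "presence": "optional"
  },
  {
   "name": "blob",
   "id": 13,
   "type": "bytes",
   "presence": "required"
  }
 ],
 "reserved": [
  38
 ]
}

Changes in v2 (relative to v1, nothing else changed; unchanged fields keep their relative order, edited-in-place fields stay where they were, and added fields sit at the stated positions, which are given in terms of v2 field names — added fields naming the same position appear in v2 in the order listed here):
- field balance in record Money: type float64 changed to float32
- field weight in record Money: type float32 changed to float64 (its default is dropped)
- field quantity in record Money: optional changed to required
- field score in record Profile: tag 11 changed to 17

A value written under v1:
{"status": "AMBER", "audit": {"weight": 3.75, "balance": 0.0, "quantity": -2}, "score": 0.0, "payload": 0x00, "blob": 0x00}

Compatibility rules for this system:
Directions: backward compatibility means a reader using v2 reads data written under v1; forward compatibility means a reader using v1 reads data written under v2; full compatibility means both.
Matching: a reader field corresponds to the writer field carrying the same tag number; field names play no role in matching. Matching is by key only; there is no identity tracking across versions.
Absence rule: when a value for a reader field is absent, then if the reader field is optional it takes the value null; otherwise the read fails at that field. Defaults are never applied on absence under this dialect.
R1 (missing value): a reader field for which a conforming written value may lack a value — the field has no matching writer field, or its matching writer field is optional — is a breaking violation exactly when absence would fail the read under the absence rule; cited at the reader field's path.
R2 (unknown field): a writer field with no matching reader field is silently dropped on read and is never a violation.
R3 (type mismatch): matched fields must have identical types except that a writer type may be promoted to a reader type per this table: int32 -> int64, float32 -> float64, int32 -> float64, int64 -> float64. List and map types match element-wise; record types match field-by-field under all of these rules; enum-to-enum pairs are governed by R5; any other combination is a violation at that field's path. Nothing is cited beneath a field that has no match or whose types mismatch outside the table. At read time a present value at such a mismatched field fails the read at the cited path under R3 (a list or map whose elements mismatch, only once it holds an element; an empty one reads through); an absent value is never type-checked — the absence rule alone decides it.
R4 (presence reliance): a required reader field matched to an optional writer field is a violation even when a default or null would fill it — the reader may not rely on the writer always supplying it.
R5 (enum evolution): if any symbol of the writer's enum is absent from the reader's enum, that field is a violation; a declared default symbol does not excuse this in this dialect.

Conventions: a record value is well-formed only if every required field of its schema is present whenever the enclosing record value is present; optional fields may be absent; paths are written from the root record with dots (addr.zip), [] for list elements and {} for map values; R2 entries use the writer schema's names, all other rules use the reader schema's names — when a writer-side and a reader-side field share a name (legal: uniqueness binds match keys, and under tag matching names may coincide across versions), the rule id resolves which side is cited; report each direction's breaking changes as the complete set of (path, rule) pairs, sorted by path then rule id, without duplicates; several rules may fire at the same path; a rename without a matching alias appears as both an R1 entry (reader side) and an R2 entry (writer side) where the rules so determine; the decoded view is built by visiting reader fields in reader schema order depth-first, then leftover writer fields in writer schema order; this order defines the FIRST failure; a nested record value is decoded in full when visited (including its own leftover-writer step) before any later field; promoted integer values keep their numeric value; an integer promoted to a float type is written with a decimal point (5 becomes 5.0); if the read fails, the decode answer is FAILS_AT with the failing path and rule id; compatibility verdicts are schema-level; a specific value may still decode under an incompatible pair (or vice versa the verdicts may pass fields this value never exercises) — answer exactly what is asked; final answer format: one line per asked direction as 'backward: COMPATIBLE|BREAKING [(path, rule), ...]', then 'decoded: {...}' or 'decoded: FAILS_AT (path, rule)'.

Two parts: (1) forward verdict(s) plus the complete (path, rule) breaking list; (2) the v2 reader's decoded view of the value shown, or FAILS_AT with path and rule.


forward: BREAKING [(audit.weight, R3)]; decoded: FAILS_AT (audit.balance, R3)

arrows below run writer -> reader for Profile
forward on Profile — v1 reading data written by v2:
  Role -> Role, writer required: status aligns to status
  Money -> Money, writer optional: audit aligns to audit
  score: no writer-side match
  string -> string, writer optional: locale aligns to locale
  bytes -> bytes, writer required: payload aligns to payload
  float64 -> float64, writer optional: rating aligns to rating
  bytes -> bytes, writer required: blob aligns to blob
  score (writer side), unknown to reader
  float64 -> float32, writer required: audit.weight aligns to audit.weight
  float32 -> float64, writer optional: audit.balance aligns to audit.balance
  int32 -> int32, writer required: audit.quantity aligns to audit.quantity
  rule R3 violated at audit.weight
  => forward: BREAKING (1)
migrating the Profile value to v2:
  status := "AMBER"
  audit.weight := 3.75 (float32 -> float64)
  read fails at audit.balance under R3
  => FAILS_AT (audit.balance, R3)
diffs on Profile not affecting the asked answer:
  field quantity in record Money: optional changed to required -> matters only for Profile's backward compatibility — outside the asked direction
  field score in record Profile: tag 11 changed to 17 -> triggers nothing under Profile's printed rules — same verdict


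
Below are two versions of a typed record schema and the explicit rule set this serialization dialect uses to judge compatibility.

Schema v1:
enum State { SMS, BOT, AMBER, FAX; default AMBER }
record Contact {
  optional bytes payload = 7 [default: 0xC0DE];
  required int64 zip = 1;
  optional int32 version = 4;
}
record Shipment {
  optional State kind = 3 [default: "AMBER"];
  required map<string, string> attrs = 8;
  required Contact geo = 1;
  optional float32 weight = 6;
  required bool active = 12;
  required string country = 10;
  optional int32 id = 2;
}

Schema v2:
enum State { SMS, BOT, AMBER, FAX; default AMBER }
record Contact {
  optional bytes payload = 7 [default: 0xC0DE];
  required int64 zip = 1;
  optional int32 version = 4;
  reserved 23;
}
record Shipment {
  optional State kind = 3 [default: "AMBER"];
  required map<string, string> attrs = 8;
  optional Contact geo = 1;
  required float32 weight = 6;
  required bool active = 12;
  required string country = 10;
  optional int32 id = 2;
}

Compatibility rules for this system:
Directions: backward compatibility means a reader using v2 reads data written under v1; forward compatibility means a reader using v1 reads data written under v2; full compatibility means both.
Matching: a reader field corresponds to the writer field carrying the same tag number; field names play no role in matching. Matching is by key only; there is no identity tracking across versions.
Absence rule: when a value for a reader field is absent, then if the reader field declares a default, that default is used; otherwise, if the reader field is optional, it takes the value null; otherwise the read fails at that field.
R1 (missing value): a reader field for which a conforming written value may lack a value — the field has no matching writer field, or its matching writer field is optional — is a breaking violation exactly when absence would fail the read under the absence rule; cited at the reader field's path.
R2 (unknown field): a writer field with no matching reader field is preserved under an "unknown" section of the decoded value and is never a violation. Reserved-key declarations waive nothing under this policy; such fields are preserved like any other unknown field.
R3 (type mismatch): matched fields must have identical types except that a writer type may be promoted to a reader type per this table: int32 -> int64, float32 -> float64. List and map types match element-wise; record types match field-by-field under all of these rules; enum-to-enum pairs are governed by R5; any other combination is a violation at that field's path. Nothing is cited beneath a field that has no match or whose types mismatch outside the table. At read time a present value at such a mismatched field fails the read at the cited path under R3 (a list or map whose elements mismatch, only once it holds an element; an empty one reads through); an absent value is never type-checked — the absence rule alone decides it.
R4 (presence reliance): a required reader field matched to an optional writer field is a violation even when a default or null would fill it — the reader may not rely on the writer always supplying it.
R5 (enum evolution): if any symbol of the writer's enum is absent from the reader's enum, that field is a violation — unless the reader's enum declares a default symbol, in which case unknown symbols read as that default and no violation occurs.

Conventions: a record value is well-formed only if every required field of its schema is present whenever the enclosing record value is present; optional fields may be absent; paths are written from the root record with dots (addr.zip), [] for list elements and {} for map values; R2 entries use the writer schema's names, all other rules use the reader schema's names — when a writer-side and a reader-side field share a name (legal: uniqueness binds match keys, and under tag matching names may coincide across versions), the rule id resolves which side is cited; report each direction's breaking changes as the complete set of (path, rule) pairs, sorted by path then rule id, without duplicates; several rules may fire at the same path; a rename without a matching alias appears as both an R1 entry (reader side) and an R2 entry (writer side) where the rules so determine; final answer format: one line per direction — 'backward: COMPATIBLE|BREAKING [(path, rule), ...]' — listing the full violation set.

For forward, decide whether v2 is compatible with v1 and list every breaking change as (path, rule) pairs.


arrows below run writer -> reader for Shipment
forward on Shipment — v1 reading data written by v2:
  kind: paired with writer kind (State -> State; writer optional)
  attrs: paired with writer attrs (map<string, string> -> map<string, string>; writer required)
  geo: paired with writer geo (Contact -> Contact; writer optional)
  weight: paired with writer weight (float32 -> float32; writer required)
  active: paired with writer active (bool -> bool; writer required)
  country: paired with writer country (string -> string; writer required)
  id: paired with writer id (int32 -> int32; writer optional)
  geo.payload: paired with writer geo.payload (bytes -> bytes; writer optional)
  geo.zip: paired with writer geo.zip (int64 -> int64; writer required)
  geo.version: paired with writer geo.version (int32 -> int32; writer optional)
  R1 fires at geo
  R4 fires at geo
  => forward verdict for Shipment: BREAKING, 2 violation(s)
checking off the Shipment differences that do not matter here:
  field weight in record Shipment: optional changed to required -> matters only for Shipment's backward compatibility — outside the asked direction

forward: BREAKING [(geo, R1), (geo, R4)]


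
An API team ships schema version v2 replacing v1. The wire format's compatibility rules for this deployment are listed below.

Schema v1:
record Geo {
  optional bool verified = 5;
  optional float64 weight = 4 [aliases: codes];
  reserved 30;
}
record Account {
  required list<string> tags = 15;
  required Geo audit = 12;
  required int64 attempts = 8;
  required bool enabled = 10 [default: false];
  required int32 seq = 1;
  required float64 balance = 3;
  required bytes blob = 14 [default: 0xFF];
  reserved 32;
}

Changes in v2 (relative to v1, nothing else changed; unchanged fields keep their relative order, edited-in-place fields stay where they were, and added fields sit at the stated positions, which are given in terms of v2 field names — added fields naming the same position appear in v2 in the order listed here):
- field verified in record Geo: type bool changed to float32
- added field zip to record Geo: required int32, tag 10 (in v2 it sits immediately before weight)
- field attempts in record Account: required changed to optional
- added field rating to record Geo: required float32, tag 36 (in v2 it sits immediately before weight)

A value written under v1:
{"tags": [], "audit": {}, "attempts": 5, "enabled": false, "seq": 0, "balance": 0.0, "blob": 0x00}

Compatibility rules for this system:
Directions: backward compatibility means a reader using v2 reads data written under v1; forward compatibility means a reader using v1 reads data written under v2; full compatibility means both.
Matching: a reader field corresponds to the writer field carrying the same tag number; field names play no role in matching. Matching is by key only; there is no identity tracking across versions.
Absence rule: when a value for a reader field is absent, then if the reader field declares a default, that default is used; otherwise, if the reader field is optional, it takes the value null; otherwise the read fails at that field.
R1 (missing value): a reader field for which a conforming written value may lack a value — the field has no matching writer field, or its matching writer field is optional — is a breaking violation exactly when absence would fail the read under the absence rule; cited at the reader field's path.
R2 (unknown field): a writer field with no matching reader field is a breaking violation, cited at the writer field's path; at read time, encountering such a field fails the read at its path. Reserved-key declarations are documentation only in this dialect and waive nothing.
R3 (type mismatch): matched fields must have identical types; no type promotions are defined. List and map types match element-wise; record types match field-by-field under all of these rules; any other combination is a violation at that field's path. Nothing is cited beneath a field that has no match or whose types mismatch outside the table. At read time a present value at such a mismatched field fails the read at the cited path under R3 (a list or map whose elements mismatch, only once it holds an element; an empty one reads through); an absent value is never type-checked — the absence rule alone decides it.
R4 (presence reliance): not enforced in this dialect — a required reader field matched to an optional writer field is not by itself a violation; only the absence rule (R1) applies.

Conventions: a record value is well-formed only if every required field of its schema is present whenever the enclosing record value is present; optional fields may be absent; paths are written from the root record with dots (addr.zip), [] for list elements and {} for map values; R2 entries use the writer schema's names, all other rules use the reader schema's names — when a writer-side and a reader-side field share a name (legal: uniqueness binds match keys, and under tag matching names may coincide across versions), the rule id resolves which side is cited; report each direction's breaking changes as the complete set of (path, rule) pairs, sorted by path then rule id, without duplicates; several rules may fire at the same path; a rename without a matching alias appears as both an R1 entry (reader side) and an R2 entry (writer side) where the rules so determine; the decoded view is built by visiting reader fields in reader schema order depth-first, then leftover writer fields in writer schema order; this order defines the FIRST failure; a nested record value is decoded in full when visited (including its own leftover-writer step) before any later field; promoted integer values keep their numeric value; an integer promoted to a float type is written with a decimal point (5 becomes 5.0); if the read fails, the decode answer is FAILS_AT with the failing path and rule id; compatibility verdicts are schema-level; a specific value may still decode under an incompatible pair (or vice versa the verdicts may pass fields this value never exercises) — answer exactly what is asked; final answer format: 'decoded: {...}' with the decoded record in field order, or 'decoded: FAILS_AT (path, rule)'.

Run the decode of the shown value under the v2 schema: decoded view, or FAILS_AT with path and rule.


decoded: FAILS_AT (audit.zip, R1)

in Account below, arrows point writer -> reader
decode (reader v2):
  tags := []
  audit.verified := null (absent, optional -> null)
  read fails at audit.zip under R1 (no fill)
  => FAILS_AT (audit.zip, R1)
ruling out the remaining Account differences:
  field verified in record Geo: type bool changed to float32 -> changes Account's schema-level verdicts only — the decode of this value is the same
  added field rating to record Geo: required float32, tag 36 (in v2 it sits immediately before weight) -> changes Account's schema-level verdicts only — the decode of this value is the same
  field attempts in record Account: required changed to optional -> changes Account's schema-level verdicts only — the decode of this value is the same
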